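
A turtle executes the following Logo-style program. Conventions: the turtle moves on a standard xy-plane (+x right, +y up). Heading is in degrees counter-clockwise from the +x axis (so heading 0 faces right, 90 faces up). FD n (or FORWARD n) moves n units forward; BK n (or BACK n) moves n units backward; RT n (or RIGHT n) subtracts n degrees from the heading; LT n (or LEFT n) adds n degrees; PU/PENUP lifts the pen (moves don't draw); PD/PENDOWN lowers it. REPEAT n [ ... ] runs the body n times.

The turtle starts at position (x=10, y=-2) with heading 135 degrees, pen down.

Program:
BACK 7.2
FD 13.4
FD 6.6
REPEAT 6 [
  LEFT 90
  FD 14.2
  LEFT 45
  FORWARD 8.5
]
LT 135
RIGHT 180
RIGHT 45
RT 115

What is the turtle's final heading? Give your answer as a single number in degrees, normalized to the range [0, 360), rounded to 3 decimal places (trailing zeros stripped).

Executing turtle program step by step:
Start: pos=(10,-2), heading=135, pen down
BK 7.2: (10,-2) -> (15.091,-7.091) [heading=135, draw]
FD 13.4: (15.091,-7.091) -> (5.616,2.384) [heading=135, draw]
FD 6.6: (5.616,2.384) -> (0.949,7.051) [heading=135, draw]
REPEAT 6 [
  -- iteration 1/6 --
  LT 90: heading 135 -> 225
  FD 14.2: (0.949,7.051) -> (-9.092,-2.99) [heading=225, draw]
  LT 45: heading 225 -> 270
  FD 8.5: (-9.092,-2.99) -> (-9.092,-11.49) [heading=270, draw]
  -- iteration 2/6 --
  LT 90: heading 270 -> 0
  FD 14.2: (-9.092,-11.49) -> (5.108,-11.49) [heading=0, draw]
  LT 45: heading 0 -> 45
  FD 8.5: (5.108,-11.49) -> (11.119,-5.48) [heading=45, draw]
  -- iteration 3/6 --
  LT 90: heading 45 -> 135
  FD 14.2: (11.119,-5.48) -> (1.078,4.561) [heading=135, draw]
  LT 45: heading 135 -> 180
  FD 8.5: (1.078,4.561) -> (-7.422,4.561) [heading=180, draw]
  -- iteration 4/6 --
  LT 90: heading 180 -> 270
  FD 14.2: (-7.422,4.561) -> (-7.422,-9.639) [heading=270, draw]
  LT 45: heading 270 -> 315
  FD 8.5: (-7.422,-9.639) -> (-1.412,-15.649) [heading=315, draw]
  -- iteration 5/6 --
  LT 90: heading 315 -> 45
  FD 14.2: (-1.412,-15.649) -> (8.629,-5.608) [heading=45, draw]
  LT 45: heading 45 -> 90
  FD 8.5: (8.629,-5.608) -> (8.629,2.892) [heading=90, draw]
  -- iteration 6/6 --
  LT 90: heading 90 -> 180
  FD 14.2: (8.629,2.892) -> (-5.571,2.892) [heading=180, draw]
  LT 45: heading 180 -> 225
  FD 8.5: (-5.571,2.892) -> (-11.581,-3.119) [heading=225, draw]
]
LT 135: heading 225 -> 0
RT 180: heading 0 -> 180
RT 45: heading 180 -> 135
RT 115: heading 135 -> 20
Final: pos=(-11.581,-3.119), heading=20, 15 segment(s) drawn

Answer: 20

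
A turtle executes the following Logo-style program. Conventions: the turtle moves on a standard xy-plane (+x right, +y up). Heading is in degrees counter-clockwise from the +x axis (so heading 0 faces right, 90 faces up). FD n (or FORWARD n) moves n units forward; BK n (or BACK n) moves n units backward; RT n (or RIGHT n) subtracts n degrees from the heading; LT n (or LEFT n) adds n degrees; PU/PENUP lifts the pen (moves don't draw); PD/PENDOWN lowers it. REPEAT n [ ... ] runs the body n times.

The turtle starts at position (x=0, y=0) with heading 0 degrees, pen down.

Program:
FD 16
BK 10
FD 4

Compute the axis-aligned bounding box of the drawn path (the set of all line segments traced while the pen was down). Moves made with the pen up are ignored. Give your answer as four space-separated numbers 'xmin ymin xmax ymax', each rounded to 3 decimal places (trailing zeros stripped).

Answer: 0 0 16 0

Derivation:
Executing turtle program step by step:
Start: pos=(0,0), heading=0, pen down
FD 16: (0,0) -> (16,0) [heading=0, draw]
BK 10: (16,0) -> (6,0) [heading=0, draw]
FD 4: (6,0) -> (10,0) [heading=0, draw]
Final: pos=(10,0), heading=0, 3 segment(s) drawn

Segment endpoints: x in {0, 6, 10, 16}, y in {0}
xmin=0, ymin=0, xmax=16, ymax=0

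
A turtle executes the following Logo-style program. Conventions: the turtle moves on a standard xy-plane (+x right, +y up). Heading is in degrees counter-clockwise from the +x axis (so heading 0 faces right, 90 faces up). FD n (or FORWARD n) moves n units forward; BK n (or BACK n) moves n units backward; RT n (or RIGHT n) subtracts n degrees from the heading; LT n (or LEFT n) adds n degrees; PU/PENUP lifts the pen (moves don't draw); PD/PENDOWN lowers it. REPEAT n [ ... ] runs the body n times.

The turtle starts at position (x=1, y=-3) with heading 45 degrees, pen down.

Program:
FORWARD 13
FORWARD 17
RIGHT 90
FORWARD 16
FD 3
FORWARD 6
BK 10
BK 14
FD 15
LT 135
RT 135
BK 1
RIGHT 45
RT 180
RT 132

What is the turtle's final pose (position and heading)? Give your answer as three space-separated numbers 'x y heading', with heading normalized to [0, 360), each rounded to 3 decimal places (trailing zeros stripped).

Answer: 32.82 7.607 318

Derivation:
Executing turtle program step by step:
Start: pos=(1,-3), heading=45, pen down
FD 13: (1,-3) -> (10.192,6.192) [heading=45, draw]
FD 17: (10.192,6.192) -> (22.213,18.213) [heading=45, draw]
RT 90: heading 45 -> 315
FD 16: (22.213,18.213) -> (33.527,6.899) [heading=315, draw]
FD 3: (33.527,6.899) -> (35.648,4.778) [heading=315, draw]
FD 6: (35.648,4.778) -> (39.891,0.536) [heading=315, draw]
BK 10: (39.891,0.536) -> (32.82,7.607) [heading=315, draw]
BK 14: (32.82,7.607) -> (22.92,17.506) [heading=315, draw]
FD 15: (22.92,17.506) -> (33.527,6.899) [heading=315, draw]
LT 135: heading 315 -> 90
RT 135: heading 90 -> 315
BK 1: (33.527,6.899) -> (32.82,7.607) [heading=315, draw]
RT 45: heading 315 -> 270
RT 180: heading 270 -> 90
RT 132: heading 90 -> 318
Final: pos=(32.82,7.607), heading=318, 9 segment(s) drawn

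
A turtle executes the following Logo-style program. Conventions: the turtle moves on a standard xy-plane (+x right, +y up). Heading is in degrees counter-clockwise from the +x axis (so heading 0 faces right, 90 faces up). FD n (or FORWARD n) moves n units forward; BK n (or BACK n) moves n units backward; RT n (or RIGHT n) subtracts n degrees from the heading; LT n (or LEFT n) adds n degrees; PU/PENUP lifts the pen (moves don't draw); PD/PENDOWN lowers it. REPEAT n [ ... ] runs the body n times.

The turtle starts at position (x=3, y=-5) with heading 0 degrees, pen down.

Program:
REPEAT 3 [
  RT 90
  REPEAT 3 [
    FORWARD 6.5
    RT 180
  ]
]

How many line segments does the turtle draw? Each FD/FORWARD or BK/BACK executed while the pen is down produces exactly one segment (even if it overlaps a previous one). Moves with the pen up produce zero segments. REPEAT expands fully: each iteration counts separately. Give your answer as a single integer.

Executing turtle program step by step:
Start: pos=(3,-5), heading=0, pen down
REPEAT 3 [
  -- iteration 1/3 --
  RT 90: heading 0 -> 270
  REPEAT 3 [
    -- iteration 1/3 --
    FD 6.5: (3,-5) -> (3,-11.5) [heading=270, draw]
    RT 180: heading 270 -> 90
    -- iteration 2/3 --
    FD 6.5: (3,-11.5) -> (3,-5) [heading=90, draw]
    RT 180: heading 90 -> 270
    -- iteration 3/3 --
    FD 6.5: (3,-5) -> (3,-11.5) [heading=270, draw]
    RT 180: heading 270 -> 90
  ]
  -- iteration 2/3 --
  RT 90: heading 90 -> 0
  REPEAT 3 [
    -- iteration 1/3 --
    FD 6.5: (3,-11.5) -> (9.5,-11.5) [heading=0, draw]
    RT 180: heading 0 -> 180
    -- iteration 2/3 --
    FD 6.5: (9.5,-11.5) -> (3,-11.5) [heading=180, draw]
    RT 180: heading 180 -> 0
    -- iteration 3/3 --
    FD 6.5: (3,-11.5) -> (9.5,-11.5) [heading=0, draw]
    RT 180: heading 0 -> 180
  ]
  -- iteration 3/3 --
  RT 90: heading 180 -> 90
  REPEAT 3 [
    -- iteration 1/3 --
    FD 6.5: (9.5,-11.5) -> (9.5,-5) [heading=90, draw]
    RT 180: heading 90 -> 270
    -- iteration 2/3 --
    FD 6.5: (9.5,-5) -> (9.5,-11.5) [heading=270, draw]
    RT 180: heading 270 -> 90
    -- iteration 3/3 --
    FD 6.5: (9.5,-11.5) -> (9.5,-5) [heading=90, draw]
    RT 180: heading 90 -> 270
  ]
]
Final: pos=(9.5,-5), heading=270, 9 segment(s) drawn
Segments drawn: 9

Answer: 9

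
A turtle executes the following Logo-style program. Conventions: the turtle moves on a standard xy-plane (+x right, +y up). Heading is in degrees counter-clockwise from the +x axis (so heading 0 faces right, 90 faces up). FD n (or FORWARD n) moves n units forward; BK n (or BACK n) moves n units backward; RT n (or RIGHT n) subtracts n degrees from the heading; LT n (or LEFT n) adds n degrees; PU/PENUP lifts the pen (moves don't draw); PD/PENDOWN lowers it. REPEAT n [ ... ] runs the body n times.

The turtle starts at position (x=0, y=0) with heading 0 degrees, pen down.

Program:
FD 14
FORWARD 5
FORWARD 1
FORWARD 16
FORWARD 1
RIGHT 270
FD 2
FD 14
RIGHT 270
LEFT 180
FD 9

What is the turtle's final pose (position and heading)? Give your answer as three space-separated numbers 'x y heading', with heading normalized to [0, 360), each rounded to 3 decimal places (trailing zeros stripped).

Executing turtle program step by step:
Start: pos=(0,0), heading=0, pen down
FD 14: (0,0) -> (14,0) [heading=0, draw]
FD 5: (14,0) -> (19,0) [heading=0, draw]
FD 1: (19,0) -> (20,0) [heading=0, draw]
FD 16: (20,0) -> (36,0) [heading=0, draw]
FD 1: (36,0) -> (37,0) [heading=0, draw]
RT 270: heading 0 -> 90
FD 2: (37,0) -> (37,2) [heading=90, draw]
FD 14: (37,2) -> (37,16) [heading=90, draw]
RT 270: heading 90 -> 180
LT 180: heading 180 -> 0
FD 9: (37,16) -> (46,16) [heading=0, draw]
Final: pos=(46,16), heading=0, 8 segment(s) drawn

Answer: 46 16 0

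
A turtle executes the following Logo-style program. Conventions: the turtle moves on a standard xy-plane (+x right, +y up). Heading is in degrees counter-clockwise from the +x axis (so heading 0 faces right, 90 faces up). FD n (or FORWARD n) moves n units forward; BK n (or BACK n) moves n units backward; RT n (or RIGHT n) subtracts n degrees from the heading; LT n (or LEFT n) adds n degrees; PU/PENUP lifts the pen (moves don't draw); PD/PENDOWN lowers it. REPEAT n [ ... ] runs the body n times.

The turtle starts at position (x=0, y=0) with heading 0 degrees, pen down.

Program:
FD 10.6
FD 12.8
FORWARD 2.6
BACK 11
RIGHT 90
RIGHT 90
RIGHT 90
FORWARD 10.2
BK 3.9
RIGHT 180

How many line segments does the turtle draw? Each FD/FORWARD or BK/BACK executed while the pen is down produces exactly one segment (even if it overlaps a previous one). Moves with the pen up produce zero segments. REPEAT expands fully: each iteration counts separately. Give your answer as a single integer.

Answer: 6

Derivation:
Executing turtle program step by step:
Start: pos=(0,0), heading=0, pen down
FD 10.6: (0,0) -> (10.6,0) [heading=0, draw]
FD 12.8: (10.6,0) -> (23.4,0) [heading=0, draw]
FD 2.6: (23.4,0) -> (26,0) [heading=0, draw]
BK 11: (26,0) -> (15,0) [heading=0, draw]
RT 90: heading 0 -> 270
RT 90: heading 270 -> 180
RT 90: heading 180 -> 90
FD 10.2: (15,0) -> (15,10.2) [heading=90, draw]
BK 3.9: (15,10.2) -> (15,6.3) [heading=90, draw]
RT 180: heading 90 -> 270
Final: pos=(15,6.3), heading=270, 6 segment(s) drawn
Segments drawn: 6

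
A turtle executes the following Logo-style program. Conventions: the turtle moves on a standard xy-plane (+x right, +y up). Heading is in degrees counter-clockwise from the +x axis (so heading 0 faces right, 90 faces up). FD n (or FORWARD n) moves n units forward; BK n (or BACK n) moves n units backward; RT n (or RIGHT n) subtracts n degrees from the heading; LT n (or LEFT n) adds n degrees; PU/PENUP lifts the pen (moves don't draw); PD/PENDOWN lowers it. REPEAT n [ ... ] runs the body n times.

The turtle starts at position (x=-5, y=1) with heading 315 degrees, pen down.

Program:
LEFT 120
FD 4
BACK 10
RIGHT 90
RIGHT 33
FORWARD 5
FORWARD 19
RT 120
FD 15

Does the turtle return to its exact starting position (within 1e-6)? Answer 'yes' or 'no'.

Executing turtle program step by step:
Start: pos=(-5,1), heading=315, pen down
LT 120: heading 315 -> 75
FD 4: (-5,1) -> (-3.965,4.864) [heading=75, draw]
BK 10: (-3.965,4.864) -> (-6.553,-4.796) [heading=75, draw]
RT 90: heading 75 -> 345
RT 33: heading 345 -> 312
FD 5: (-6.553,-4.796) -> (-3.207,-8.511) [heading=312, draw]
FD 19: (-3.207,-8.511) -> (9.506,-22.631) [heading=312, draw]
RT 120: heading 312 -> 192
FD 15: (9.506,-22.631) -> (-5.166,-25.75) [heading=192, draw]
Final: pos=(-5.166,-25.75), heading=192, 5 segment(s) drawn

Start position: (-5, 1)
Final position: (-5.166, -25.75)
Distance = 26.75; >= 1e-6 -> NOT closed

Answer: no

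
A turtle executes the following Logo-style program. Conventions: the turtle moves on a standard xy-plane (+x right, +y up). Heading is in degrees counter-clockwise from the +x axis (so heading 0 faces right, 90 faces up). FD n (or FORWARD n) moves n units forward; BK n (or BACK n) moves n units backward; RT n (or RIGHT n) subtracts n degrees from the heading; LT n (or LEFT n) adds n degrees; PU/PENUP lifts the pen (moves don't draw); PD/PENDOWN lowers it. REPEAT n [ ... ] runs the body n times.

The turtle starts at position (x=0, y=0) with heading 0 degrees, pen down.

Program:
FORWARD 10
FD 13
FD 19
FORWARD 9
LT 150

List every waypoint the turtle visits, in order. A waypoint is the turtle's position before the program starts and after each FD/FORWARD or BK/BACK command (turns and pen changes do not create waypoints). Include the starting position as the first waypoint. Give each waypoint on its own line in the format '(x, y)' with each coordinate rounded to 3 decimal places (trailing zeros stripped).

Answer: (0, 0)
(10, 0)
(23, 0)
(42, 0)
(51, 0)

Derivation:
Executing turtle program step by step:
Start: pos=(0,0), heading=0, pen down
FD 10: (0,0) -> (10,0) [heading=0, draw]
FD 13: (10,0) -> (23,0) [heading=0, draw]
FD 19: (23,0) -> (42,0) [heading=0, draw]
FD 9: (42,0) -> (51,0) [heading=0, draw]
LT 150: heading 0 -> 150
Final: pos=(51,0), heading=150, 4 segment(s) drawn
Waypoints (5 total):
(0, 0)
(10, 0)
(23, 0)
(42, 0)
(51, 0)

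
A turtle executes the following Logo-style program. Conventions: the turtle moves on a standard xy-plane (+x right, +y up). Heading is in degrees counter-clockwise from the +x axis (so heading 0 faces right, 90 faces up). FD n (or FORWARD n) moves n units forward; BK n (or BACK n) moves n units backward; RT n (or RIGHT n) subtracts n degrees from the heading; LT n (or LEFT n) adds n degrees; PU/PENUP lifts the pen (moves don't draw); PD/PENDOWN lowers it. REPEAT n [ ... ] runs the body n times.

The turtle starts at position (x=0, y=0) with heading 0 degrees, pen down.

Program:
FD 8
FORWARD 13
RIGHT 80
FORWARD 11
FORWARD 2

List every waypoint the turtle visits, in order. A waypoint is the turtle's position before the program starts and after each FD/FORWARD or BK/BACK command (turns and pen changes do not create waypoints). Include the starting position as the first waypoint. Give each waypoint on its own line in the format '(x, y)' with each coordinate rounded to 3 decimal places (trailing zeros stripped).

Executing turtle program step by step:
Start: pos=(0,0), heading=0, pen down
FD 8: (0,0) -> (8,0) [heading=0, draw]
FD 13: (8,0) -> (21,0) [heading=0, draw]
RT 80: heading 0 -> 280
FD 11: (21,0) -> (22.91,-10.833) [heading=280, draw]
FD 2: (22.91,-10.833) -> (23.257,-12.803) [heading=280, draw]
Final: pos=(23.257,-12.803), heading=280, 4 segment(s) drawn
Waypoints (5 total):
(0, 0)
(8, 0)
(21, 0)
(22.91, -10.833)
(23.257, -12.803)

Answer: (0, 0)
(8, 0)
(21, 0)
(22.91, -10.833)
(23.257, -12.803)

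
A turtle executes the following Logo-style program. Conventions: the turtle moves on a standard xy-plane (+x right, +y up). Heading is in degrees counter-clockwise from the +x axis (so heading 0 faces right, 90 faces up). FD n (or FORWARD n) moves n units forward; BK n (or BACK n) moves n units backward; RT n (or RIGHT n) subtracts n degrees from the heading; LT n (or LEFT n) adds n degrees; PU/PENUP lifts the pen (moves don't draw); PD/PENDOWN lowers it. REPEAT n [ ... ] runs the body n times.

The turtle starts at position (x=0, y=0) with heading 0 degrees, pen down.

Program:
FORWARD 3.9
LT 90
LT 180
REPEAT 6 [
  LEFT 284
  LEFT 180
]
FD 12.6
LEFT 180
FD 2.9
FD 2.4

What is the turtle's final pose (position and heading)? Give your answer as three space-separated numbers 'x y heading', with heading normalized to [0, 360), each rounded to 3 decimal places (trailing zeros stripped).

Executing turtle program step by step:
Start: pos=(0,0), heading=0, pen down
FD 3.9: (0,0) -> (3.9,0) [heading=0, draw]
LT 90: heading 0 -> 90
LT 180: heading 90 -> 270
REPEAT 6 [
  -- iteration 1/6 --
  LT 284: heading 270 -> 194
  LT 180: heading 194 -> 14
  -- iteration 2/6 --
  LT 284: heading 14 -> 298
  LT 180: heading 298 -> 118
  -- iteration 3/6 --
  LT 284: heading 118 -> 42
  LT 180: heading 42 -> 222
  -- iteration 4/6 --
  LT 284: heading 222 -> 146
  LT 180: heading 146 -> 326
  -- iteration 5/6 --
  LT 284: heading 326 -> 250
  LT 180: heading 250 -> 70
  -- iteration 6/6 --
  LT 284: heading 70 -> 354
  LT 180: heading 354 -> 174
]
FD 12.6: (3.9,0) -> (-8.631,1.317) [heading=174, draw]
LT 180: heading 174 -> 354
FD 2.9: (-8.631,1.317) -> (-5.747,1.014) [heading=354, draw]
FD 2.4: (-5.747,1.014) -> (-3.36,0.763) [heading=354, draw]
Final: pos=(-3.36,0.763), heading=354, 4 segment(s) drawn

Answer: -3.36 0.763 354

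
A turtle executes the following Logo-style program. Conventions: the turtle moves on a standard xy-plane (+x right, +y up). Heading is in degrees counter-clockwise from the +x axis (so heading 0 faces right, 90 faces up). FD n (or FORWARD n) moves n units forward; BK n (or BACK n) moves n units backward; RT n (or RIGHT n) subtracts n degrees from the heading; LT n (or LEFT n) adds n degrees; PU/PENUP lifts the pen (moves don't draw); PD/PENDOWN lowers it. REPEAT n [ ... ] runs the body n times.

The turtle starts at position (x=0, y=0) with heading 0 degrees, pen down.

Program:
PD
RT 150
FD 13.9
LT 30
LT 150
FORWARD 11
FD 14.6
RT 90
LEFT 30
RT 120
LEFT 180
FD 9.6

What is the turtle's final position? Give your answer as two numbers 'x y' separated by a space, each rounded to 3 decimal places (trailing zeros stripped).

Executing turtle program step by step:
Start: pos=(0,0), heading=0, pen down
PD: pen down
RT 150: heading 0 -> 210
FD 13.9: (0,0) -> (-12.038,-6.95) [heading=210, draw]
LT 30: heading 210 -> 240
LT 150: heading 240 -> 30
FD 11: (-12.038,-6.95) -> (-2.511,-1.45) [heading=30, draw]
FD 14.6: (-2.511,-1.45) -> (10.132,5.85) [heading=30, draw]
RT 90: heading 30 -> 300
LT 30: heading 300 -> 330
RT 120: heading 330 -> 210
LT 180: heading 210 -> 30
FD 9.6: (10.132,5.85) -> (18.446,10.65) [heading=30, draw]
Final: pos=(18.446,10.65), heading=30, 4 segment(s) drawn

Answer: 18.446 10.65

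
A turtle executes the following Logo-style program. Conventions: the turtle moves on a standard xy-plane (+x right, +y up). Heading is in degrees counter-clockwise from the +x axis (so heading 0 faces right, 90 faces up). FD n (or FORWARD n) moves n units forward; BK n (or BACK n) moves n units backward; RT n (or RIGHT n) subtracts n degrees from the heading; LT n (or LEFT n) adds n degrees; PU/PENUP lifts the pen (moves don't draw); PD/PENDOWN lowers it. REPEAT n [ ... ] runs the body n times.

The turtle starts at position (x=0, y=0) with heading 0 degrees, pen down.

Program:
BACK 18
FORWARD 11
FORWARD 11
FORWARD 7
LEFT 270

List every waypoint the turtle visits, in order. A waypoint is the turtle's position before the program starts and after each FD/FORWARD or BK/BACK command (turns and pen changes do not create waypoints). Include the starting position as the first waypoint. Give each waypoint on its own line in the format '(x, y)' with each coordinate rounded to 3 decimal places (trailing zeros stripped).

Executing turtle program step by step:
Start: pos=(0,0), heading=0, pen down
BK 18: (0,0) -> (-18,0) [heading=0, draw]
FD 11: (-18,0) -> (-7,0) [heading=0, draw]
FD 11: (-7,0) -> (4,0) [heading=0, draw]
FD 7: (4,0) -> (11,0) [heading=0, draw]
LT 270: heading 0 -> 270
Final: pos=(11,0), heading=270, 4 segment(s) drawn
Waypoints (5 total):
(0, 0)
(-18, 0)
(-7, 0)
(4, 0)
(11, 0)

Answer: (0, 0)
(-18, 0)
(-7, 0)
(4, 0)
(11, 0)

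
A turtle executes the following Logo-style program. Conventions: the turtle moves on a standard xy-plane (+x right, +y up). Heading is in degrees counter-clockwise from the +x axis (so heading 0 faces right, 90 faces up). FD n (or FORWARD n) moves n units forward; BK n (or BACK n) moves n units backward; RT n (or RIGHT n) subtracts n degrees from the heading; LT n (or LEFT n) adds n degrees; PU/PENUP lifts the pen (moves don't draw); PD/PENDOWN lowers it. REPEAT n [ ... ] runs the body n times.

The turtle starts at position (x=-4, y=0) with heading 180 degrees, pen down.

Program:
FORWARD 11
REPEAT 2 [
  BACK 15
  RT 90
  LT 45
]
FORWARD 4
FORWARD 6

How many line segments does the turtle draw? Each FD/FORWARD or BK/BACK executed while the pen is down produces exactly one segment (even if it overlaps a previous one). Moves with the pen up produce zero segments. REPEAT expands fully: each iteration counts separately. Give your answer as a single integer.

Executing turtle program step by step:
Start: pos=(-4,0), heading=180, pen down
FD 11: (-4,0) -> (-15,0) [heading=180, draw]
REPEAT 2 [
  -- iteration 1/2 --
  BK 15: (-15,0) -> (0,0) [heading=180, draw]
  RT 90: heading 180 -> 90
  LT 45: heading 90 -> 135
  -- iteration 2/2 --
  BK 15: (0,0) -> (10.607,-10.607) [heading=135, draw]
  RT 90: heading 135 -> 45
  LT 45: heading 45 -> 90
]
FD 4: (10.607,-10.607) -> (10.607,-6.607) [heading=90, draw]
FD 6: (10.607,-6.607) -> (10.607,-0.607) [heading=90, draw]
Final: pos=(10.607,-0.607), heading=90, 5 segment(s) drawn
Segments drawn: 5

Answer: 5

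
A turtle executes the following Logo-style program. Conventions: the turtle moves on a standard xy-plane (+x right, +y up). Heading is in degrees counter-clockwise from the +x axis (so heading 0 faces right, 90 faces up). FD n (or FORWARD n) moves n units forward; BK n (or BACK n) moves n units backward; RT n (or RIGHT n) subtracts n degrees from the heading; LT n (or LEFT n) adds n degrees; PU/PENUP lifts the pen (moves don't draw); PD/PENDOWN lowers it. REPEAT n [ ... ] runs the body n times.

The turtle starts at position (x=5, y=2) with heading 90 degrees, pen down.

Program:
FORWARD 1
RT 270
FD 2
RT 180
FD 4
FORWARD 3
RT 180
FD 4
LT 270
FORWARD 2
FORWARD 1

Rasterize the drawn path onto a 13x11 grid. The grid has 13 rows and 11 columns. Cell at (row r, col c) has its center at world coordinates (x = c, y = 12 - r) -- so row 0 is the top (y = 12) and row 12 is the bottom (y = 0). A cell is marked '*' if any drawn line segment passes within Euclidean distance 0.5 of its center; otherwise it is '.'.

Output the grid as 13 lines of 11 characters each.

Segment 0: (5,2) -> (5,3)
Segment 1: (5,3) -> (3,3)
Segment 2: (3,3) -> (7,3)
Segment 3: (7,3) -> (10,3)
Segment 4: (10,3) -> (6,3)
Segment 5: (6,3) -> (6,5)
Segment 6: (6,5) -> (6,6)

Answer: ...........
...........
...........
...........
...........
...........
......*....
......*....
......*....
...********
.....*.....
...........
...........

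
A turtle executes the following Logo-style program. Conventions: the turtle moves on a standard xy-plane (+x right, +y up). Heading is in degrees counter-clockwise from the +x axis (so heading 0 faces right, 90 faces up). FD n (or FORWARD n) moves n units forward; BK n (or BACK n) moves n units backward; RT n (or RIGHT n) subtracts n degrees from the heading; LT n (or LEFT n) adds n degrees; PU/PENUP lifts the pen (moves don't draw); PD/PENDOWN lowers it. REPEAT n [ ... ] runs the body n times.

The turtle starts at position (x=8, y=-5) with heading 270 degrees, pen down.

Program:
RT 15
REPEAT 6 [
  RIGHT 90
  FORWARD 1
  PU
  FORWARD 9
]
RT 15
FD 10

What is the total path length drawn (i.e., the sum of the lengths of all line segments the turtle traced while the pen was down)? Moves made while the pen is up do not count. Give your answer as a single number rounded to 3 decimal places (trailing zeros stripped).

Executing turtle program step by step:
Start: pos=(8,-5), heading=270, pen down
RT 15: heading 270 -> 255
REPEAT 6 [
  -- iteration 1/6 --
  RT 90: heading 255 -> 165
  FD 1: (8,-5) -> (7.034,-4.741) [heading=165, draw]
  PU: pen up
  FD 9: (7.034,-4.741) -> (-1.659,-2.412) [heading=165, move]
  -- iteration 2/6 --
  RT 90: heading 165 -> 75
  FD 1: (-1.659,-2.412) -> (-1.4,-1.446) [heading=75, move]
  PU: pen up
  FD 9: (-1.4,-1.446) -> (0.929,7.247) [heading=75, move]
  -- iteration 3/6 --
  RT 90: heading 75 -> 345
  FD 1: (0.929,7.247) -> (1.895,6.989) [heading=345, move]
  PU: pen up
  FD 9: (1.895,6.989) -> (10.588,4.659) [heading=345, move]
  -- iteration 4/6 --
  RT 90: heading 345 -> 255
  FD 1: (10.588,4.659) -> (10.329,3.693) [heading=255, move]
  PU: pen up
  FD 9: (10.329,3.693) -> (8,-5) [heading=255, move]
  -- iteration 5/6 --
  RT 90: heading 255 -> 165
  FD 1: (8,-5) -> (7.034,-4.741) [heading=165, move]
  PU: pen up
  FD 9: (7.034,-4.741) -> (-1.659,-2.412) [heading=165, move]
  -- iteration 6/6 --
  RT 90: heading 165 -> 75
  FD 1: (-1.659,-2.412) -> (-1.4,-1.446) [heading=75, move]
  PU: pen up
  FD 9: (-1.4,-1.446) -> (0.929,7.247) [heading=75, move]
]
RT 15: heading 75 -> 60
FD 10: (0.929,7.247) -> (5.929,15.908) [heading=60, move]
Final: pos=(5.929,15.908), heading=60, 1 segment(s) drawn

Segment lengths:
  seg 1: (8,-5) -> (7.034,-4.741), length = 1
Total = 1

Answer: 1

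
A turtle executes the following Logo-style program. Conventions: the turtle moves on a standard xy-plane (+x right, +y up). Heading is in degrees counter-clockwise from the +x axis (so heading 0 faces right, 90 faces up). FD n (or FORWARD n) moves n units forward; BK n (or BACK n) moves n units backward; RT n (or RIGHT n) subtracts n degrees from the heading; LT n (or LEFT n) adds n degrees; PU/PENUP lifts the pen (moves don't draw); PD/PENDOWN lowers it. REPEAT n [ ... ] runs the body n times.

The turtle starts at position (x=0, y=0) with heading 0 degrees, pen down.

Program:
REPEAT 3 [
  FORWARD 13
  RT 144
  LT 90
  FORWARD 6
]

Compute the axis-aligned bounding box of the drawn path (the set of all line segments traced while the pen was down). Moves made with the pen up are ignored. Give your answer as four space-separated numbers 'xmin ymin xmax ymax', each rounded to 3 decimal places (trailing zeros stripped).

Executing turtle program step by step:
Start: pos=(0,0), heading=0, pen down
REPEAT 3 [
  -- iteration 1/3 --
  FD 13: (0,0) -> (13,0) [heading=0, draw]
  RT 144: heading 0 -> 216
  LT 90: heading 216 -> 306
  FD 6: (13,0) -> (16.527,-4.854) [heading=306, draw]
  -- iteration 2/3 --
  FD 13: (16.527,-4.854) -> (24.168,-15.371) [heading=306, draw]
  RT 144: heading 306 -> 162
  LT 90: heading 162 -> 252
  FD 6: (24.168,-15.371) -> (22.314,-21.078) [heading=252, draw]
  -- iteration 3/3 --
  FD 13: (22.314,-21.078) -> (18.297,-33.441) [heading=252, draw]
  RT 144: heading 252 -> 108
  LT 90: heading 108 -> 198
  FD 6: (18.297,-33.441) -> (12.59,-35.295) [heading=198, draw]
]
Final: pos=(12.59,-35.295), heading=198, 6 segment(s) drawn

Segment endpoints: x in {0, 12.59, 13, 16.527, 18.297, 22.314, 24.168}, y in {-35.295, -33.441, -21.078, -15.371, -4.854, 0}
xmin=0, ymin=-35.295, xmax=24.168, ymax=0

Answer: 0 -35.295 24.168 0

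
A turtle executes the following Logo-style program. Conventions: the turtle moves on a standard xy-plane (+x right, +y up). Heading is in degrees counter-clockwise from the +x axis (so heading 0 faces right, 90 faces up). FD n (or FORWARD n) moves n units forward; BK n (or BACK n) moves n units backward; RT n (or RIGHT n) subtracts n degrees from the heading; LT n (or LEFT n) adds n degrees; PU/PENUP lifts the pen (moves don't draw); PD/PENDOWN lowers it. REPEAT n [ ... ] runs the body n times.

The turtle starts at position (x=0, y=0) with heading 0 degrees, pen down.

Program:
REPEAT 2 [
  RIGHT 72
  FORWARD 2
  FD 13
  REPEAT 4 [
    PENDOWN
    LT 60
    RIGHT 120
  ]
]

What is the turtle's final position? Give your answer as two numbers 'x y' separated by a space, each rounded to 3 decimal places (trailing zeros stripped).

Executing turtle program step by step:
Start: pos=(0,0), heading=0, pen down
REPEAT 2 [
  -- iteration 1/2 --
  RT 72: heading 0 -> 288
  FD 2: (0,0) -> (0.618,-1.902) [heading=288, draw]
  FD 13: (0.618,-1.902) -> (4.635,-14.266) [heading=288, draw]
  REPEAT 4 [
    -- iteration 1/4 --
    PD: pen down
    LT 60: heading 288 -> 348
    RT 120: heading 348 -> 228
    -- iteration 2/4 --
    PD: pen down
    LT 60: heading 228 -> 288
    RT 120: heading 288 -> 168
    -- iteration 3/4 --
    PD: pen down
    LT 60: heading 168 -> 228
    RT 120: heading 228 -> 108
    -- iteration 4/4 --
    PD: pen down
    LT 60: heading 108 -> 168
    RT 120: heading 168 -> 48
  ]
  -- iteration 2/2 --
  RT 72: heading 48 -> 336
  FD 2: (4.635,-14.266) -> (6.462,-15.079) [heading=336, draw]
  FD 13: (6.462,-15.079) -> (18.338,-20.367) [heading=336, draw]
  REPEAT 4 [
    -- iteration 1/4 --
    PD: pen down
    LT 60: heading 336 -> 36
    RT 120: heading 36 -> 276
    -- iteration 2/4 --
    PD: pen down
    LT 60: heading 276 -> 336
    RT 120: heading 336 -> 216
    -- iteration 3/4 --
    PD: pen down
    LT 60: heading 216 -> 276
    RT 120: heading 276 -> 156
    -- iteration 4/4 --
    PD: pen down
    LT 60: heading 156 -> 216
    RT 120: heading 216 -> 96
  ]
]
Final: pos=(18.338,-20.367), heading=96, 4 segment(s) drawn

Answer: 18.338 -20.367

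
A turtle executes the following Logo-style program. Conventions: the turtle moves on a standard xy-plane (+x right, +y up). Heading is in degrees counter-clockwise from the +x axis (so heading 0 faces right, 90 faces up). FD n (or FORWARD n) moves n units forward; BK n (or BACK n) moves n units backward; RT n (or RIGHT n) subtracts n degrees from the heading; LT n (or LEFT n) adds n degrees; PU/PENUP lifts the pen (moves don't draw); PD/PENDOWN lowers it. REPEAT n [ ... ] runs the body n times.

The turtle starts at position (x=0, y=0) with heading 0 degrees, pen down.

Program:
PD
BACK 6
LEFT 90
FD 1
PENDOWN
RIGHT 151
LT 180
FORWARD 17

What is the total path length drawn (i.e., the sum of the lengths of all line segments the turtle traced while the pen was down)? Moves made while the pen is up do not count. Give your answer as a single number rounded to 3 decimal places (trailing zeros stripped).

Executing turtle program step by step:
Start: pos=(0,0), heading=0, pen down
PD: pen down
BK 6: (0,0) -> (-6,0) [heading=0, draw]
LT 90: heading 0 -> 90
FD 1: (-6,0) -> (-6,1) [heading=90, draw]
PD: pen down
RT 151: heading 90 -> 299
LT 180: heading 299 -> 119
FD 17: (-6,1) -> (-14.242,15.869) [heading=119, draw]
Final: pos=(-14.242,15.869), heading=119, 3 segment(s) drawn

Segment lengths:
  seg 1: (0,0) -> (-6,0), length = 6
  seg 2: (-6,0) -> (-6,1), length = 1
  seg 3: (-6,1) -> (-14.242,15.869), length = 17
Total = 24

Answer: 24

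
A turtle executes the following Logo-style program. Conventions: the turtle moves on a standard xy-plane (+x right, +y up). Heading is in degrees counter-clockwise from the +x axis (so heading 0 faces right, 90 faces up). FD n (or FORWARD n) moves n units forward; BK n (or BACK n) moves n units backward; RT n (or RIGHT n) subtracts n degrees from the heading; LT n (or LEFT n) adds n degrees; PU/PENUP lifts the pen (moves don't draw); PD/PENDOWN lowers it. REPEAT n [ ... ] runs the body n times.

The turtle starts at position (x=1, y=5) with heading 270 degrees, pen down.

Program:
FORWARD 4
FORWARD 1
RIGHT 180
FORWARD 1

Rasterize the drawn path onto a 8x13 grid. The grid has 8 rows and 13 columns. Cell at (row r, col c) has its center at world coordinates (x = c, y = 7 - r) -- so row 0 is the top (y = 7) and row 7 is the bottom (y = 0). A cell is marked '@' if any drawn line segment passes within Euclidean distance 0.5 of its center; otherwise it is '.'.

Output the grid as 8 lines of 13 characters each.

Segment 0: (1,5) -> (1,1)
Segment 1: (1,1) -> (1,0)
Segment 2: (1,0) -> (1,1)

Answer: .............
.............
.@...........
.@...........
.@...........
.@...........
.@...........
.@...........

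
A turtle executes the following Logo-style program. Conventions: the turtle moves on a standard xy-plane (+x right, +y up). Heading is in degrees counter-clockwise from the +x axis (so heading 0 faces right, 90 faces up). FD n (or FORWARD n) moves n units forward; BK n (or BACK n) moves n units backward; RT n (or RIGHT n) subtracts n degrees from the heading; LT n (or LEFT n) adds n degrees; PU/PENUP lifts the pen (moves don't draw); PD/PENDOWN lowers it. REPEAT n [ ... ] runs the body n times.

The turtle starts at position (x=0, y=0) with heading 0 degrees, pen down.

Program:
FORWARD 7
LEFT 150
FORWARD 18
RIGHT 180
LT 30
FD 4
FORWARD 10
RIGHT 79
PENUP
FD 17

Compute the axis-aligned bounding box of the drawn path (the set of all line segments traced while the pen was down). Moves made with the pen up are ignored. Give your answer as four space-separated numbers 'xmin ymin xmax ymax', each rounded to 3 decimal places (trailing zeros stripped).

Answer: -8.588 0 7 9

Derivation:
Executing turtle program step by step:
Start: pos=(0,0), heading=0, pen down
FD 7: (0,0) -> (7,0) [heading=0, draw]
LT 150: heading 0 -> 150
FD 18: (7,0) -> (-8.588,9) [heading=150, draw]
RT 180: heading 150 -> 330
LT 30: heading 330 -> 0
FD 4: (-8.588,9) -> (-4.588,9) [heading=0, draw]
FD 10: (-4.588,9) -> (5.412,9) [heading=0, draw]
RT 79: heading 0 -> 281
PU: pen up
FD 17: (5.412,9) -> (8.655,-7.688) [heading=281, move]
Final: pos=(8.655,-7.688), heading=281, 4 segment(s) drawn

Segment endpoints: x in {-8.588, -4.588, 0, 5.412, 7}, y in {0, 9}
xmin=-8.588, ymin=0, xmax=7, ymax=9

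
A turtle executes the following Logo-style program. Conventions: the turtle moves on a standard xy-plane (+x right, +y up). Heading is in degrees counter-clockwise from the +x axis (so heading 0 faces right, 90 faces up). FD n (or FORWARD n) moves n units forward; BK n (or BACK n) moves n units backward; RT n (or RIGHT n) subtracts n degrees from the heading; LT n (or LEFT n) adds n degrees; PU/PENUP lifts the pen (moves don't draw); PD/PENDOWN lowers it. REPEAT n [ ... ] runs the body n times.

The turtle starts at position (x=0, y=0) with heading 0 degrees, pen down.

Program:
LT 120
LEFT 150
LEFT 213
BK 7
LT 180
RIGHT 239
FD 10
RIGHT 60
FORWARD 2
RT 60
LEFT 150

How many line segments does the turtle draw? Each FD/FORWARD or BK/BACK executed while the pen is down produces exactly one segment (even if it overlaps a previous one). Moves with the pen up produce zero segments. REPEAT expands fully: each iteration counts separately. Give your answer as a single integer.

Executing turtle program step by step:
Start: pos=(0,0), heading=0, pen down
LT 120: heading 0 -> 120
LT 150: heading 120 -> 270
LT 213: heading 270 -> 123
BK 7: (0,0) -> (3.812,-5.871) [heading=123, draw]
LT 180: heading 123 -> 303
RT 239: heading 303 -> 64
FD 10: (3.812,-5.871) -> (8.196,3.117) [heading=64, draw]
RT 60: heading 64 -> 4
FD 2: (8.196,3.117) -> (10.191,3.257) [heading=4, draw]
RT 60: heading 4 -> 304
LT 150: heading 304 -> 94
Final: pos=(10.191,3.257), heading=94, 3 segment(s) drawn
Segments drawn: 3

Answer: 3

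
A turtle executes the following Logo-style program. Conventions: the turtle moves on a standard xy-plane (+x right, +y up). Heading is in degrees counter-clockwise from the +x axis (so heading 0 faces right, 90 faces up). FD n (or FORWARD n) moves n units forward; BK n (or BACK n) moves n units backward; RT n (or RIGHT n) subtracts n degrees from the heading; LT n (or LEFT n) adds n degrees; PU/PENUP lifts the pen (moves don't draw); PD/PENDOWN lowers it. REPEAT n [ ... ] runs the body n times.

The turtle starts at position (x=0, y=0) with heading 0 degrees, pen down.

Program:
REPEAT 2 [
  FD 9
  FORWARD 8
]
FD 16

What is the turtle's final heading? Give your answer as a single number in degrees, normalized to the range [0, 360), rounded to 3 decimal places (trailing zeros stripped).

Executing turtle program step by step:
Start: pos=(0,0), heading=0, pen down
REPEAT 2 [
  -- iteration 1/2 --
  FD 9: (0,0) -> (9,0) [heading=0, draw]
  FD 8: (9,0) -> (17,0) [heading=0, draw]
  -- iteration 2/2 --
  FD 9: (17,0) -> (26,0) [heading=0, draw]
  FD 8: (26,0) -> (34,0) [heading=0, draw]
]
FD 16: (34,0) -> (50,0) [heading=0, draw]
Final: pos=(50,0), heading=0, 5 segment(s) drawn

Answer: 0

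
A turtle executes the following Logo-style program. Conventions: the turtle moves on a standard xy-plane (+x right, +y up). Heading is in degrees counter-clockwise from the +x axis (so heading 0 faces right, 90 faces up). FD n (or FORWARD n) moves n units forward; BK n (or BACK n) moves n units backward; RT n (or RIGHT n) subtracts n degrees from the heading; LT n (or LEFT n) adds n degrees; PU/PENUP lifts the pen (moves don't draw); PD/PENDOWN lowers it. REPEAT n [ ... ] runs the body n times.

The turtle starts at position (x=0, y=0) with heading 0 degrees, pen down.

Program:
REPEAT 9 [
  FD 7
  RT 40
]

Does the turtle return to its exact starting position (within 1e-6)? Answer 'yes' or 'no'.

Answer: yes

Derivation:
Executing turtle program step by step:
Start: pos=(0,0), heading=0, pen down
REPEAT 9 [
  -- iteration 1/9 --
  FD 7: (0,0) -> (7,0) [heading=0, draw]
  RT 40: heading 0 -> 320
  -- iteration 2/9 --
  FD 7: (7,0) -> (12.362,-4.5) [heading=320, draw]
  RT 40: heading 320 -> 280
  -- iteration 3/9 --
  FD 7: (12.362,-4.5) -> (13.578,-11.393) [heading=280, draw]
  RT 40: heading 280 -> 240
  -- iteration 4/9 --
  FD 7: (13.578,-11.393) -> (10.078,-17.455) [heading=240, draw]
  RT 40: heading 240 -> 200
  -- iteration 5/9 --
  FD 7: (10.078,-17.455) -> (3.5,-19.849) [heading=200, draw]
  RT 40: heading 200 -> 160
  -- iteration 6/9 --
  FD 7: (3.5,-19.849) -> (-3.078,-17.455) [heading=160, draw]
  RT 40: heading 160 -> 120
  -- iteration 7/9 --
  FD 7: (-3.078,-17.455) -> (-6.578,-11.393) [heading=120, draw]
  RT 40: heading 120 -> 80
  -- iteration 8/9 --
  FD 7: (-6.578,-11.393) -> (-5.362,-4.5) [heading=80, draw]
  RT 40: heading 80 -> 40
  -- iteration 9/9 --
  FD 7: (-5.362,-4.5) -> (0,0) [heading=40, draw]
  RT 40: heading 40 -> 0
]
Final: pos=(0,0), heading=0, 9 segment(s) drawn

Start position: (0, 0)
Final position: (0, 0)
Distance = 0; < 1e-6 -> CLOSED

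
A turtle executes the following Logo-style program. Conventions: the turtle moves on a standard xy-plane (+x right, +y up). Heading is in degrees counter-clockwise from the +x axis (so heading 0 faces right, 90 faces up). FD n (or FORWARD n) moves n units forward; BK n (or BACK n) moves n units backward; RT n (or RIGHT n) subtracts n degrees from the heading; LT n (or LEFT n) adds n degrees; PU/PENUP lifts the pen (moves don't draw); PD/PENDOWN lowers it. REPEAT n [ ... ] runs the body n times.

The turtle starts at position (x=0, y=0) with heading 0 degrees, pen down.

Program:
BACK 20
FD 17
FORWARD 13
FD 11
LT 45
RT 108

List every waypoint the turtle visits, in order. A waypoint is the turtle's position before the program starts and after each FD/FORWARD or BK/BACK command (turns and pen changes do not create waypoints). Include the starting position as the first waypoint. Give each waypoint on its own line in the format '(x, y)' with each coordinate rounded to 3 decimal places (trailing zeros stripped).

Answer: (0, 0)
(-20, 0)
(-3, 0)
(10, 0)
(21, 0)

Derivation:
Executing turtle program step by step:
Start: pos=(0,0), heading=0, pen down
BK 20: (0,0) -> (-20,0) [heading=0, draw]
FD 17: (-20,0) -> (-3,0) [heading=0, draw]
FD 13: (-3,0) -> (10,0) [heading=0, draw]
FD 11: (10,0) -> (21,0) [heading=0, draw]
LT 45: heading 0 -> 45
RT 108: heading 45 -> 297
Final: pos=(21,0), heading=297, 4 segment(s) drawn
Waypoints (5 total):
(0, 0)
(-20, 0)
(-3, 0)
(10, 0)
(21, 0)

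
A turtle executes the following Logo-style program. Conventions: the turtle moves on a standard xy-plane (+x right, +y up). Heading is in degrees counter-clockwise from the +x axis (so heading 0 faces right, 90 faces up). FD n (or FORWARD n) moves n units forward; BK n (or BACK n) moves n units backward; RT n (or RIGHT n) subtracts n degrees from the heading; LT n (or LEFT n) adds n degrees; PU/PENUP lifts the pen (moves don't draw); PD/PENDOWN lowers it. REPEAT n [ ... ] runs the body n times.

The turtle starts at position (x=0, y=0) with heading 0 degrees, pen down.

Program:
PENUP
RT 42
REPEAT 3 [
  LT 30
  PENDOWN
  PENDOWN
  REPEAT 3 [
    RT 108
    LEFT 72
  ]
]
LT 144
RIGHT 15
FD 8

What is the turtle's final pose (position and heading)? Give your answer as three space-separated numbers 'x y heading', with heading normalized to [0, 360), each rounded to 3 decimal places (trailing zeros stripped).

Executing turtle program step by step:
Start: pos=(0,0), heading=0, pen down
PU: pen up
RT 42: heading 0 -> 318
REPEAT 3 [
  -- iteration 1/3 --
  LT 30: heading 318 -> 348
  PD: pen down
  PD: pen down
  REPEAT 3 [
    -- iteration 1/3 --
    RT 108: heading 348 -> 240
    LT 72: heading 240 -> 312
    -- iteration 2/3 --
    RT 108: heading 312 -> 204
    LT 72: heading 204 -> 276
    -- iteration 3/3 --
    RT 108: heading 276 -> 168
    LT 72: heading 168 -> 240
  ]
  -- iteration 2/3 --
  LT 30: heading 240 -> 270
  PD: pen down
  PD: pen down
  REPEAT 3 [
    -- iteration 1/3 --
    RT 108: heading 270 -> 162
    LT 72: heading 162 -> 234
    -- iteration 2/3 --
    RT 108: heading 234 -> 126
    LT 72: heading 126 -> 198
    -- iteration 3/3 --
    RT 108: heading 198 -> 90
    LT 72: heading 90 -> 162
  ]
  -- iteration 3/3 --
  LT 30: heading 162 -> 192
  PD: pen down
  PD: pen down
  REPEAT 3 [
    -- iteration 1/3 --
    RT 108: heading 192 -> 84
    LT 72: heading 84 -> 156
    -- iteration 2/3 --
    RT 108: heading 156 -> 48
    LT 72: heading 48 -> 120
    -- iteration 3/3 --
    RT 108: heading 120 -> 12
    LT 72: heading 12 -> 84
  ]
]
LT 144: heading 84 -> 228
RT 15: heading 228 -> 213
FD 8: (0,0) -> (-6.709,-4.357) [heading=213, draw]
Final: pos=(-6.709,-4.357), heading=213, 1 segment(s) drawn

Answer: -6.709 -4.357 213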